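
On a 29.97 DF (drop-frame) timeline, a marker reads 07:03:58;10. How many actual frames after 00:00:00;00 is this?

762388

Complete 10-minute blocks: 42, each 17982 frames → 755244.
Remaining 3 whole minutes in the current block: 1800 + 2 × 1798 = 5396 frames.
Within the current minute: 58 × 30 + 10 − 2 = 1748 (labels ;00/;01 skipped at this minute). Total = 755244 + 5396 + 1748 = 762388.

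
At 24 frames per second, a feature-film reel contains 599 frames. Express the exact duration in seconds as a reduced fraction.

Running time = 599 ÷ (24) = 599 × 1/24 = 599/24 s.

599/24 seconds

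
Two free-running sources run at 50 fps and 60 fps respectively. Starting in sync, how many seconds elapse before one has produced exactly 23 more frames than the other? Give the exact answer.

2.3 seconds

The gap grows by |60 − 50| = 10 frames per second.
Time for a 23-frame gap: 23 ÷ (10) = 2.3 s.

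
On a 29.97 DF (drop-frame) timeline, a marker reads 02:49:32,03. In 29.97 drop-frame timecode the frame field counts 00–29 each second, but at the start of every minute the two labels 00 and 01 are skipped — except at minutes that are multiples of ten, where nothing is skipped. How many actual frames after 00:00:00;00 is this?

304857

As if non-drop at 30 labels/s: (2 × 3600 + 49 × 60 + 32) × 30 + 3 = 305163.
Minute boundaries passed: 169; those not divisible by 10: 169 − 16 = 153; dropped labels = 2 × 153 = 306.
Actual frame index = 305163 − 306 = 304857.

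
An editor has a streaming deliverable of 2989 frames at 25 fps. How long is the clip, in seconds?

Running time = 2989 / (25) = 119.56 s.

119.56 seconds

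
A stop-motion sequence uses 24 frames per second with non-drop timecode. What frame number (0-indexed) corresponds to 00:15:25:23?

Total seconds to the label: (0 × 3600 + 15 × 60 + 25) = 925.
Frame index = 925 × 24 + 23 = 22223.

22223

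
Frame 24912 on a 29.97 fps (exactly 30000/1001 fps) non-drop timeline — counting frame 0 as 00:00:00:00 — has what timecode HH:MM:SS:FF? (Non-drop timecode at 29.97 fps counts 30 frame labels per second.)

24912 ÷ 30 = 830 full seconds, remainder 12 frames.
830 s = 0 h 13 min 50 s.
Timecode: 00:13:50:12.

00:13:50:12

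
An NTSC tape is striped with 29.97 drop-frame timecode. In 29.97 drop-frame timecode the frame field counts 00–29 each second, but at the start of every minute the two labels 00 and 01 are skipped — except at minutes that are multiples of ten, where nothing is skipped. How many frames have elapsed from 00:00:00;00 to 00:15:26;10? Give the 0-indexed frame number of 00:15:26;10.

27762

Complete 10-minute blocks: 1, each 17982 frames → 17982.
Remaining 5 whole minutes in the current block: 1800 + 4 × 1798 = 8992 frames.
Within the current minute: 26 × 30 + 10 − 2 = 788 (labels ;00/;01 skipped at this minute). Total = 17982 + 8992 + 788 = 27762.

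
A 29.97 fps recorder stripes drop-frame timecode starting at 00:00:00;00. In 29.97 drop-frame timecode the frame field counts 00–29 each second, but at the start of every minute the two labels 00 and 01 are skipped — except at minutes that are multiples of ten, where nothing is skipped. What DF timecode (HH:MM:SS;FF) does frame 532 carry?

00:00:17;22

Ten DF minutes hold 17982 frames, so frame 532 lies in block 0 (frames 0–17981) with 532 frames into that block.
The block's first minute is 1800 frames and the rest 1798 each; 532 frames reaches minute 0, so 0 × 18 + 0 × 2 = 0 labels have been skipped so far.
Adding those back, label number 532 + 0 = 532 at 30 labels/s is 17 s + 22 f = 0 h 0 min 17 s frame 22, i.e. 00:00:17;22.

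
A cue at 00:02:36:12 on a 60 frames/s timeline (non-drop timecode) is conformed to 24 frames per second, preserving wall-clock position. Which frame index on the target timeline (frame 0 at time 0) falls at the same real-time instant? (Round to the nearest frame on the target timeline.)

Source frame index: (0×3600 + 2×60 + 36) × 60 + 12 = 9372.
Real time: 9372 / (60) = 781/5 s.
Target frame: (781/5) × (24) = 18744/5 ≈ 3748.800 → 3749.

frame 3749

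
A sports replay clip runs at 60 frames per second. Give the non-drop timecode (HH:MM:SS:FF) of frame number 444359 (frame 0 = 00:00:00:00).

02:03:25:59

444359 ÷ 60 = 7405 full seconds, remainder 59 frames.
7405 s = 2 h 3 min 25 s.
Timecode: 02:03:25:59.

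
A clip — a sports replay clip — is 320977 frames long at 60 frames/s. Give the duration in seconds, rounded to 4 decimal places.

Running time = 320977 × 1/60 = 320977/60 s ≈ 5349.6167 s.

5349.6167 seconds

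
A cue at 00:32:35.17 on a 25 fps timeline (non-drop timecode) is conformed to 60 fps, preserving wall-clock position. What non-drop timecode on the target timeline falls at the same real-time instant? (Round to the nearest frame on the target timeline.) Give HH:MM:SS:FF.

00:32:35:41

Source frame index: (0×3600 + 32×60 + 35) × 25 + 17 = 48892.
Real time: 48892 / (25) = 48892/25 s.
Target frame: (48892/25) × (60) = 586704/5 ≈ 117340.800 → 117341.
At 60 labels/s: frame 117341 → 00:32:35:41.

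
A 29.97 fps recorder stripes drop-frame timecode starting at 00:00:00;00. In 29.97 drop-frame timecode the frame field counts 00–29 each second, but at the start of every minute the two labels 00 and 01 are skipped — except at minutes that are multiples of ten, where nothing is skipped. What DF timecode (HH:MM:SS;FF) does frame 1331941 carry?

Each 10-minute DF block holds 10 × 60 × 30 − 9 × 2 = 17982 frames. 1331941 ÷ 17982 → 74 full blocks, remainder 1273.
Within the partial block the first minute is 1800 frames and each further minute 1798, so 0 further minute boundaries passed. Total skipped labels = 18 × 74 + 2 × 0 = 1332.
Non-drop label index = 1331941 + 1332 = 1333273; at 30 labels/s that is 12:20:42:13, i.e. DF 12:20:42;13.

12:20:42;13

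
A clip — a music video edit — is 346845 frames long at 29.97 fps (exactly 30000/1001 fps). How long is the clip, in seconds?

Running time = 346845 / (30000/1001) = 11573.0615 s.

11573.0615 seconds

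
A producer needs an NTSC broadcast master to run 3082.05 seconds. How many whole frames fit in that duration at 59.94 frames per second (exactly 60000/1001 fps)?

Frames = 3082.05 × 60000/1001 = 184923000/1001 ≈ 184738.2617.
Complete frames: 184738.

184738 frames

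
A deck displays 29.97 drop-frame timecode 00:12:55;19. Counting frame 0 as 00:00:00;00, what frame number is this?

23247

As if non-drop at 30 labels/s: (0 × 3600 + 12 × 60 + 55) × 30 + 19 = 23269.
Minute boundaries passed: 12; those not divisible by 10: 12 − 1 = 11; dropped labels = 2 × 11 = 22.
Actual frame index = 23269 − 22 = 23247.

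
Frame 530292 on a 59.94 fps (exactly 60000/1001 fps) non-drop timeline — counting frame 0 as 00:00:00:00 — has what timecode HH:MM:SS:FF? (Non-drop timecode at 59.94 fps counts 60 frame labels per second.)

530292 ÷ 60 = 8838 full seconds, remainder 12 frames.
8838 s = 2 h 27 min 18 s.
Timecode: 02:27:18:12.

02:27:18:12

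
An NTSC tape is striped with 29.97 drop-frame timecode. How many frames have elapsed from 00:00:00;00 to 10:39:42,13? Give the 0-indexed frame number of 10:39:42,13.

1150321

Complete 10-minute blocks: 63, each 17982 frames → 1132866.
Remaining 9 whole minutes in the current block: 1800 + 8 × 1798 = 16184 frames.
Within the current minute: 42 × 30 + 13 − 2 = 1271 (labels ;00/;01 skipped at this minute). Total = 1132866 + 16184 + 1271 = 1150321.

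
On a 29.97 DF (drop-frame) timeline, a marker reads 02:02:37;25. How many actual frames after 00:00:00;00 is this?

Complete 10-minute blocks: 12, each 17982 frames → 215784.
Remaining 2 whole minutes in the current block: 1800 + 1 × 1798 = 3598 frames.
Within the current minute: 37 × 30 + 25 − 2 = 1133 (labels ;00/;01 skipped at this minute). Total = 215784 + 3598 + 1133 = 220515.

220515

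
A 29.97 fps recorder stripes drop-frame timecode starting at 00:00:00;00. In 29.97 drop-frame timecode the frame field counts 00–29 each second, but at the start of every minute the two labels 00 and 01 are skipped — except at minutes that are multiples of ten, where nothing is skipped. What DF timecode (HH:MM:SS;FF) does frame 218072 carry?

Each 10-minute DF block holds 10 × 60 × 30 − 9 × 2 = 17982 frames. 218072 ÷ 17982 → 12 full blocks, remainder 2288.
Within the partial block the first minute is 1800 frames and each further minute 1798, so 1 further minute boundary passed. Total skipped labels = 18 × 12 + 2 × 1 = 218.
Non-drop label index = 218072 + 218 = 218290; at 30 labels/s that is 02:01:16:10, i.e. DF 02:01:16;10.

02:01:16;10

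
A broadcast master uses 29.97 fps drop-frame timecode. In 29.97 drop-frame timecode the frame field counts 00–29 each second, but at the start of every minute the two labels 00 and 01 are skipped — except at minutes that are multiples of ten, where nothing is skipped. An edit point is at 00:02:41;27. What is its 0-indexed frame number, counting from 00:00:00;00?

4853

Complete 10-minute blocks: 0, each 17982 frames → 0.
Remaining 2 whole minutes in the current block: 1800 + 1 × 1798 = 3598 frames.
Within the current minute: 41 × 30 + 27 − 2 = 1255 (labels ;00/;01 skipped at this minute). Total = 0 + 3598 + 1255 = 4853.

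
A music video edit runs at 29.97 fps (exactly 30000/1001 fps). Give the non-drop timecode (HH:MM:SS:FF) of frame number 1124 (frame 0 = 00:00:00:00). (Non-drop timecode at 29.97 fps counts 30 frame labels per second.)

00:00:37:14

1124 ÷ 30 = 37 full seconds, remainder 14 frames.
37 s = 0 h 0 min 37 s.
Timecode: 00:00:37:14.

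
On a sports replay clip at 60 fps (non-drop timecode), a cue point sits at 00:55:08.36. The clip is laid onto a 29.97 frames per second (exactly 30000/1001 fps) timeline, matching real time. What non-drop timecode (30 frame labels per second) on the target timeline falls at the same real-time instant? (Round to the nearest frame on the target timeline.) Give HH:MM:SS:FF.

00:55:05:09

Source frame index: (0×3600 + 55×60 + 8) × 60 + 36 = 198516.
Real time: 198516 / (60) = 16543/5 s.
Target frame: (16543/5) × (30000/1001) = 99258000/1001 ≈ 99158.841 → 99159.
At 30 labels/s: frame 99159 → 00:55:05:09.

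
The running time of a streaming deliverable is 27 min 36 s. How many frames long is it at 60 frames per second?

27 min 36 s = 1656 s.
Frames = 1656 × 60 = 99360.

99360 frames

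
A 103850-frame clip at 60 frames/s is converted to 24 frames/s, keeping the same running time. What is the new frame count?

Target frames = source frames × (target rate / source rate) = 103850 × (24)/(60) = 103850 × 2/5 = 41540.

41540 frames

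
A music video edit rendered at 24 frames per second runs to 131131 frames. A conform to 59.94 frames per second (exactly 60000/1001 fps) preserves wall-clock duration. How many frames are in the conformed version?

327500 frames

Target frames = source frames × (target rate / source rate) = 131131 × (60000/1001)/(24) = 131131 × 2500/1001 = 327500.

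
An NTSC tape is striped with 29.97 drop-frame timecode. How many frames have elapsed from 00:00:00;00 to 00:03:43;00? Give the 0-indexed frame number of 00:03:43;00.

6684

Complete 10-minute blocks: 0, each 17982 frames → 0.
Remaining 3 whole minutes in the current block: 1800 + 2 × 1798 = 5396 frames.
Within the current minute: 43 × 30 + 0 − 2 = 1288 (labels ;00/;01 skipped at this minute). Total = 0 + 5396 + 1288 = 6684.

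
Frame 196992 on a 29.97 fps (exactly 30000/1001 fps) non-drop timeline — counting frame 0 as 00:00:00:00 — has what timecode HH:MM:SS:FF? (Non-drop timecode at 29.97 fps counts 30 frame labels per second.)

01:49:26:12

196992 ÷ 30 = 6566 full seconds, remainder 12 frames.
6566 s = 1 h 49 min 26 s.
Timecode: 01:49:26:12.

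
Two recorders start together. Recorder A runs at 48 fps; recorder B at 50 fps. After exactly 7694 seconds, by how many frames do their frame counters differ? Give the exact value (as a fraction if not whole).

15388 frames

A emits 48 × 7694 = 369312 frames; B emits 50 × 7694 = 384700.
Difference = 15388 frames; B is ahead of A.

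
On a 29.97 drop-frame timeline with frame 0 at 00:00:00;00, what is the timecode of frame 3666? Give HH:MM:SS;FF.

Each 10-minute DF block holds 10 × 60 × 30 − 9 × 2 = 17982 frames. 3666 ÷ 17982 → 0 full blocks, remainder 3666.
Within the partial block the first minute is 1800 frames and each further minute 1798, so 2 further minute boundaries passed. Total skipped labels = 18 × 0 + 2 × 2 = 4.
Non-drop label index = 3666 + 4 = 3670; at 30 labels/s that is 00:02:02:10, i.e. DF 00:02:02;10.

00:02:02;10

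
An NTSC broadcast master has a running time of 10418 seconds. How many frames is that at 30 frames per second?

Frames = 10418 × 30 = 312540.

312540 frames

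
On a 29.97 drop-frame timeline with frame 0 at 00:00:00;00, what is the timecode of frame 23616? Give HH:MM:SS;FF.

00:13:08;00

Ten DF minutes hold 17982 frames, so frame 23616 lies in block 1 (frames 17982–35963) with 5634 frames into that block.
The block's first minute is 1800 frames and the rest 1798 each; 5634 frames reaches minute 3, so 1 × 18 + 3 × 2 = 24 labels have been skipped so far.
Adding those back, label number 23616 + 24 = 23640 at 30 labels/s is 788 s + 0 f = 0 h 13 min 8 s frame 0, i.e. 00:13:08;00.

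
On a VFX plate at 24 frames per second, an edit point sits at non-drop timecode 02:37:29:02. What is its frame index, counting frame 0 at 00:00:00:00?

226778

Total seconds to the label: (2 × 3600 + 37 × 60 + 29) = 9449.
Frame index = 9449 × 24 + 2 = 226778.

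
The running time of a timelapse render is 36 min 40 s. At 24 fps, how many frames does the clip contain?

36 min 40 s = 2200 s.
Frames = 2200 × 24 = 52800.

52800 frames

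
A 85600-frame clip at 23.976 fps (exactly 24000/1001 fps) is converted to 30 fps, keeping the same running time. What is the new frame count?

107107 frames

Target frames = source frames × (target rate / source rate) = 85600 × (30)/(24000/1001) = 85600 × 1001/800 = 107107.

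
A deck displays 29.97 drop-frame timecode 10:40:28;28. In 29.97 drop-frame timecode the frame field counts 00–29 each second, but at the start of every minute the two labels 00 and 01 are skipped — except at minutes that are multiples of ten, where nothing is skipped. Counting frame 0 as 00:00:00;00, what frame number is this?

1151716

Complete 10-minute blocks: 64, each 17982 frames → 1150848.
Remaining 0 whole minutes in the current block: 0 frames.
Within the current minute: 28 × 30 + 28 = 868. Total = 1150848 + 0 + 868 = 1151716.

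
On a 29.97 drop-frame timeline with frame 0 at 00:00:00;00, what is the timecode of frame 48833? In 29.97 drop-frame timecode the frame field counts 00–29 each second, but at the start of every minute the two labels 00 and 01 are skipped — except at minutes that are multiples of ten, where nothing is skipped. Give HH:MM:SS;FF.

Ten DF minutes hold 17982 frames, so frame 48833 lies in block 2 (frames 35964–53945) with 12869 frames into that block.
The block's first minute is 1800 frames and the rest 1798 each; 12869 frames reaches minute 7, so 2 × 18 + 7 × 2 = 50 labels have been skipped so far.
Adding those back, label number 48833 + 50 = 48883 at 30 labels/s is 1629 s + 13 f = 0 h 27 min 9 s frame 13, i.e. 00:27:09;13.

00:27:09;13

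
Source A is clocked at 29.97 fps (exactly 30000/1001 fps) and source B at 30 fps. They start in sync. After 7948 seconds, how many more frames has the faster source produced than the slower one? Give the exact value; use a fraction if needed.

238440/1001 frames

A emits 30000/1001 × 7948 = 238440000/1001 frames; B emits 30 × 7948 = 238440.
Difference = 238440/1001 frames (≈ 238.2018); B is ahead of A.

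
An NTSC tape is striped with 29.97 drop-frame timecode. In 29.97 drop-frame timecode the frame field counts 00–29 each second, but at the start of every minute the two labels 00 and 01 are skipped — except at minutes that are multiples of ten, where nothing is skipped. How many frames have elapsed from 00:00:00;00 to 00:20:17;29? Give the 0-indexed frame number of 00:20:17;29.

36503

As if non-drop at 30 labels/s: (0 × 3600 + 20 × 60 + 17) × 30 + 29 = 36539.
Minute boundaries passed: 20; those not divisible by 10: 20 − 2 = 18; dropped labels = 2 × 18 = 36.
Actual frame index = 36539 − 36 = 36503.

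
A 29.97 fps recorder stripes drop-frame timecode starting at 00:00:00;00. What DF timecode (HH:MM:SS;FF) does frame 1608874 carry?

14:54:42;24

Ten DF minutes hold 17982 frames, so frame 1608874 lies in block 89 (frames 1600398–1618379) with 8476 frames into that block.
The block's first minute is 1800 frames and the rest 1798 each; 8476 frames reaches minute 4, so 89 × 18 + 4 × 2 = 1610 labels have been skipped so far.
Adding those back, label number 1608874 + 1610 = 1610484 at 30 labels/s is 53682 s + 24 f = 14 h 54 min 42 s frame 24, i.e. 14:54:42;24.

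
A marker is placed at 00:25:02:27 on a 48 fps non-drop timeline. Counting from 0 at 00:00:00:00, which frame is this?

Total seconds to the label: (0 × 3600 + 25 × 60 + 2) = 1502.
Frame index = 1502 × 48 + 27 = 72123.

72123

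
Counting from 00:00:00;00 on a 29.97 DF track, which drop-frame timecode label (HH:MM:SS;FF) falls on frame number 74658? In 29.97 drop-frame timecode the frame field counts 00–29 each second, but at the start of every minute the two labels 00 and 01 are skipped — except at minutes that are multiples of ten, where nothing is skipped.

Ten DF minutes hold 17982 frames, so frame 74658 lies in block 4 (frames 71928–89909) with 2730 frames into that block.
The block's first minute is 1800 frames and the rest 1798 each; 2730 frames reaches minute 1, so 4 × 18 + 1 × 2 = 74 labels have been skipped so far.
Adding those back, label number 74658 + 74 = 74732 at 30 labels/s is 2491 s + 2 f = 0 h 41 min 31 s frame 2, i.e. 00:41:31;02.

00:41:31;02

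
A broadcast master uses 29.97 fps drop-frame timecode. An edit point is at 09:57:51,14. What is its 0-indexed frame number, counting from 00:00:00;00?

As if non-drop at 30 labels/s: (9 × 3600 + 57 × 60 + 51) × 30 + 14 = 1076144.
Minute boundaries passed: 597; those not divisible by 10: 597 − 59 = 538; dropped labels = 2 × 538 = 1076.
Actual frame index = 1076144 − 1076 = 1075068.

1075068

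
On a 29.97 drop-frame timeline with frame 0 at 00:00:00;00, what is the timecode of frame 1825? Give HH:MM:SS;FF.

00:01:00;27

Ten DF minutes hold 17982 frames, so frame 1825 lies in block 0 (frames 0–17981) with 1825 frames into that block.
The block's first minute is 1800 frames and the rest 1798 each; 1825 frames reaches minute 1, so 0 × 18 + 1 × 2 = 2 labels have been skipped so far.
Adding those back, label number 1825 + 2 = 1827 at 30 labels/s is 60 s + 27 f = 0 h 1 min 0 s frame 27, i.e. 00:01:00;27.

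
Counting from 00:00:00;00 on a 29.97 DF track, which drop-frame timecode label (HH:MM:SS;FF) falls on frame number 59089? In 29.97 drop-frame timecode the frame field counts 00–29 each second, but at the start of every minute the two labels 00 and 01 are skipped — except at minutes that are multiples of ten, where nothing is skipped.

Each 10-minute DF block holds 10 × 60 × 30 − 9 × 2 = 17982 frames. 59089 ÷ 17982 → 3 full blocks, remainder 5143.
Within the partial block the first minute is 1800 frames and each further minute 1798, so 2 further minute boundaries passed. Total skipped labels = 18 × 3 + 2 × 2 = 58.
Non-drop label index = 59089 + 58 = 59147; at 30 labels/s that is 00:32:51:17, i.e. DF 00:32:51;17.

00:32:51;17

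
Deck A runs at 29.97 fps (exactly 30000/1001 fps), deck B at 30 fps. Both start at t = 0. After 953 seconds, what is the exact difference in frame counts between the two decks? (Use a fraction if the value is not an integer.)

A emits 30000/1001 × 953 = 28590000/1001 frames; B emits 30 × 953 = 28590.
Difference = 28590/1001 frames (≈ 28.5614); B is ahead of A.

28590/1001 frames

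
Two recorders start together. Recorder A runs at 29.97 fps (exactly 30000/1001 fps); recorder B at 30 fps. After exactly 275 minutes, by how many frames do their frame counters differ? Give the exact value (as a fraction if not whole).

275 min = 16500 s.
A emits 30000/1001 × 16500 = 45000000/91 frames; B emits 30 × 16500 = 495000.
Difference = 45000/91 frames (≈ 494.5055); B is ahead of A.

45000/91 frames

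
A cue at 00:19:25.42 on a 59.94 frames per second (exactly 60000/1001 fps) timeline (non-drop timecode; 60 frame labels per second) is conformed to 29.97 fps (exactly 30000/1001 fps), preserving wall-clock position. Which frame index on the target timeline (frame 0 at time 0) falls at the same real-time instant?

Source frame index: (0×3600 + 19×60 + 25) × 60 + 42 = 69942.
Real time: 69942 / (60000/1001) = 11668657/10000 s.
Target frame: (11668657/10000) × (30000/1001) = 34971.

frame 34971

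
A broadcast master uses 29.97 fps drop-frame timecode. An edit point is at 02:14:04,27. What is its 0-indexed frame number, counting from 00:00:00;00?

Complete 10-minute blocks: 13, each 17982 frames → 233766.
Remaining 4 whole minutes in the current block: 1800 + 3 × 1798 = 7194 frames.
Within the current minute: 4 × 30 + 27 − 2 = 145 (labels ;00/;01 skipped at this minute). Total = 233766 + 7194 + 145 = 241105.

241105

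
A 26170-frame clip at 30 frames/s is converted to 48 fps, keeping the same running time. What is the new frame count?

Target frames = source frames × (target rate / source rate) = 26170 × (48)/(30) = 26170 × 8/5 = 41872.

41872 frames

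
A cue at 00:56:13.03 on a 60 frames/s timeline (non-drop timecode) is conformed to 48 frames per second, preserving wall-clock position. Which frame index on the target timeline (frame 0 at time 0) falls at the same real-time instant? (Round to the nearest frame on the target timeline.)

frame 161906

Source frame index: (0×3600 + 56×60 + 13) × 60 + 3 = 202383.
Real time: 202383 / (60) = 67461/20 s.
Target frame: (67461/20) × (48) = 809532/5 ≈ 161906.400 → 161906.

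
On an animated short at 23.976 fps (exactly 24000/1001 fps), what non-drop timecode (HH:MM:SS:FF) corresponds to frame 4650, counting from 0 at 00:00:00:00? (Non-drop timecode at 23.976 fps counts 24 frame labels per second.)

4650 ÷ 24 = 193 full seconds, remainder 18 frames.
193 s = 0 h 3 min 13 s.
Timecode: 00:03:13:18.

00:03:13:18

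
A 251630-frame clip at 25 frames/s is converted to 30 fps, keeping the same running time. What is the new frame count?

301956 frames

Target frames = source frames × (target rate / source rate) = 251630 × (30)/(25) = 251630 × 6/5 = 301956.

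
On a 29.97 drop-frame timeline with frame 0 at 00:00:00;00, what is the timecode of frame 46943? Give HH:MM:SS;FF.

00:26:06;11

Each 10-minute DF block holds 10 × 60 × 30 − 9 × 2 = 17982 frames. 46943 ÷ 17982 → 2 full blocks, remainder 10979.
Within the partial block the first minute is 1800 frames and each further minute 1798, so 6 further minute boundaries passed. Total skipped labels = 18 × 2 + 2 × 6 = 48.
Non-drop label index = 46943 + 48 = 46991; at 30 labels/s that is 00:26:06:11, i.e. DF 00:26:06;11.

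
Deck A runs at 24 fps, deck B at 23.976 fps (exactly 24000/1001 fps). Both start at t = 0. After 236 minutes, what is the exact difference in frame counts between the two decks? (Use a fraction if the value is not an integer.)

236 min = 14160 s.
A emits 24 × 14160 = 339840 frames; B emits 24000/1001 × 14160 = 339840000/1001.
Difference = 339840/1001 frames (≈ 339.5005); B is behind A.

339840/1001 frames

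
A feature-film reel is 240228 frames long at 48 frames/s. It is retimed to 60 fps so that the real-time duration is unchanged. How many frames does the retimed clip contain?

300285 frames

Target frames = source frames × (target rate / source rate) = 240228 × (60)/(48) = 240228 × 5/4 = 300285.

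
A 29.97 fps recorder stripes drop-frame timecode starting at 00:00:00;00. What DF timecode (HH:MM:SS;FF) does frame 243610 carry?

02:15:28;14

Each 10-minute DF block holds 10 × 60 × 30 − 9 × 2 = 17982 frames. 243610 ÷ 17982 → 13 full blocks, remainder 9844.
Within the partial block the first minute is 1800 frames and each further minute 1798, so 5 further minute boundaries passed. Total skipped labels = 18 × 13 + 2 × 5 = 244.
Non-drop label index = 243610 + 244 = 243854; at 30 labels/s that is 02:15:28:14, i.e. DF 02:15:28;14.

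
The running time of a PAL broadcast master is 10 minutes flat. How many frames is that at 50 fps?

10 min = 600 s.
Frames = 600 × 50 = 30000.

30000 frames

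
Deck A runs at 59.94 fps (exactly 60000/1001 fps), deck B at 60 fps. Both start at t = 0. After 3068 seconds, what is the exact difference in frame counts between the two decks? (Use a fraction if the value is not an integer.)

A emits 60000/1001 × 3068 = 14160000/77 frames; B emits 60 × 3068 = 184080.
Difference = 14160/77 frames (≈ 183.8961); B is ahead of A.

14160/77 frames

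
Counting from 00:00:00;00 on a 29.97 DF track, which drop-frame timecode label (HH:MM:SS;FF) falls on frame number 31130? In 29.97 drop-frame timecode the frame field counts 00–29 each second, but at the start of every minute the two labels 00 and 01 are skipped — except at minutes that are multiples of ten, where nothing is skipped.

Ten DF minutes hold 17982 frames, so frame 31130 lies in block 1 (frames 17982–35963) with 13148 frames into that block.
The block's first minute is 1800 frames and the rest 1798 each; 13148 frames reaches minute 7, so 1 × 18 + 7 × 2 = 32 labels have been skipped so far.
Adding those back, label number 31130 + 32 = 31162 at 30 labels/s is 1038 s + 22 f = 0 h 17 min 18 s frame 22, i.e. 00:17:18;22.

00:17:18;22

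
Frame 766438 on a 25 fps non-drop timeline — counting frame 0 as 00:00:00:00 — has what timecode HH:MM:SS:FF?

08:30:57:13

766438 ÷ 25 = 30657 full seconds, remainder 13 frames.
30657 s = 8 h 30 min 57 s.
Timecode: 08:30:57:13.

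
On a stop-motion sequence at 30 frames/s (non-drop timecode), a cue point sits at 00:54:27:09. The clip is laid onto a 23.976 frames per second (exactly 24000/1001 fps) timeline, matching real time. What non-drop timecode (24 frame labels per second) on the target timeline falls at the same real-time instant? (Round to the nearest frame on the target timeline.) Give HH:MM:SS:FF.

00:54:24:01

Source frame index: (0×3600 + 54×60 + 27) × 30 + 9 = 98019.
Real time: 98019 / (30) = 32673/10 s.
Target frame: (32673/10) × (24000/1001) = 78415200/1001 ≈ 78336.863 → 78337.
At 24 labels/s: frame 78337 → 00:54:24:01.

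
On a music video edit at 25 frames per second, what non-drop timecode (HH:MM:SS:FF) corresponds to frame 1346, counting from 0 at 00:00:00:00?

1346 ÷ 25 = 53 full seconds, remainder 21 frames.
53 s = 0 h 0 min 53 s.
Timecode: 00:00:53:21.

00:00:53:21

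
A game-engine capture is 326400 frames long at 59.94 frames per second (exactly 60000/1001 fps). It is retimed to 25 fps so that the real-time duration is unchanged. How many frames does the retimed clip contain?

136136 frames

Target frames = source frames × (target rate / source rate) = 326400 × (25)/(60000/1001) = 326400 × 1001/2400 = 136136.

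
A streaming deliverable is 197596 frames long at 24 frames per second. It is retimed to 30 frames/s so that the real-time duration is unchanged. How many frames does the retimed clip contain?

Target frames = source frames × (target rate / source rate) = 197596 × (30)/(24) = 197596 × 5/4 = 246995.

246995 frames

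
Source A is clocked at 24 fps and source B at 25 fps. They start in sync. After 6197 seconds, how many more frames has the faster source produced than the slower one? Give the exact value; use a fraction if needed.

A emits 24 × 6197 = 148728 frames; B emits 25 × 6197 = 154925.
Difference = 6197 frames; B is ahead of A.

6197 frames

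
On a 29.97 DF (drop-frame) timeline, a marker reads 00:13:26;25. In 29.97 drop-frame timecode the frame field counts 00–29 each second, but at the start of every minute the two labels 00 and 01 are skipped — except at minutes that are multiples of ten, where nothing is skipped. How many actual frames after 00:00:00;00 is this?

Complete 10-minute blocks: 1, each 17982 frames → 17982.
Remaining 3 whole minutes in the current block: 1800 + 2 × 1798 = 5396 frames.
Within the current minute: 26 × 30 + 25 − 2 = 803 (labels ;00/;01 skipped at this minute). Total = 17982 + 5396 + 803 = 24181.

24181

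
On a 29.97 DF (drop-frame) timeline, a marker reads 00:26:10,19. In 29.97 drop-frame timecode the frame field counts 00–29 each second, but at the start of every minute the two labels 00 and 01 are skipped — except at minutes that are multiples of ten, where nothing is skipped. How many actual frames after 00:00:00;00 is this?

Complete 10-minute blocks: 2, each 17982 frames → 35964.
Remaining 6 whole minutes in the current block: 1800 + 5 × 1798 = 10790 frames.
Within the current minute: 10 × 30 + 19 − 2 = 317 (labels ;00/;01 skipped at this minute). Total = 35964 + 10790 + 317 = 47071.

47071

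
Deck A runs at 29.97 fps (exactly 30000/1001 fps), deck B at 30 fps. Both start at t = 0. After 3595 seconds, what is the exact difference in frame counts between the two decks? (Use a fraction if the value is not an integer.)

107850/1001 frames

A emits 30000/1001 × 3595 = 107850000/1001 frames; B emits 30 × 3595 = 107850.
Difference = 107850/1001 frames (≈ 107.7423); B is ahead of A.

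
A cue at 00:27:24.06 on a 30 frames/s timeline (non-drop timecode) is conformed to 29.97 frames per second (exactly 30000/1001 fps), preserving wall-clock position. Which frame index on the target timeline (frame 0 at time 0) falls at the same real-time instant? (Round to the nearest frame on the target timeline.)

frame 49277

Source frame index: (0×3600 + 27×60 + 24) × 30 + 6 = 49326.
Real time: 49326 / (30) = 8221/5 s.
Target frame: (8221/5) × (30000/1001) = 49326000/1001 ≈ 49276.723 → 49277.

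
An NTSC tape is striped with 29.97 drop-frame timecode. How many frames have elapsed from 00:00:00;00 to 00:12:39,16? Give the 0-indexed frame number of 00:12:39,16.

22764

As if non-drop at 30 labels/s: (0 × 3600 + 12 × 60 + 39) × 30 + 16 = 22786.
Minute boundaries passed: 12; those not divisible by 10: 12 − 1 = 11; dropped labels = 2 × 11 = 22.
Actual frame index = 22786 − 22 = 22764.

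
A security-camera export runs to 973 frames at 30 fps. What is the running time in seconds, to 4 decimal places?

32.4333 seconds

Running time = 973 × 1/30 = 973/30 s ≈ 32.4333 s.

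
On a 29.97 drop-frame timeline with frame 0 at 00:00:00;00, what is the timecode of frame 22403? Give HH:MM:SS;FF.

Each 10-minute DF block holds 10 × 60 × 30 − 9 × 2 = 17982 frames. 22403 ÷ 17982 → 1 full block, remainder 4421.
Within the partial block the first minute is 1800 frames and each further minute 1798, so 2 further minute boundaries passed. Total skipped labels = 18 × 1 + 2 × 2 = 22.
Non-drop label index = 22403 + 22 = 22425; at 30 labels/s that is 00:12:27:15, i.e. DF 00:12:27;15.

00:12:27;15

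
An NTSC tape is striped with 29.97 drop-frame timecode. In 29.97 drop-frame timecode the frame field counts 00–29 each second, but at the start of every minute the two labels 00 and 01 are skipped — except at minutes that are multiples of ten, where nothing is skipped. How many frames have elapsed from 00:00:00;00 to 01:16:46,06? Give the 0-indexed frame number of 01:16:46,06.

138048

Complete 10-minute blocks: 7, each 17982 frames → 125874.
Remaining 6 whole minutes in the current block: 1800 + 5 × 1798 = 10790 frames.
Within the current minute: 46 × 30 + 6 − 2 = 1384 (labels ;00/;01 skipped at this minute). Total = 125874 + 10790 + 1384 = 138048.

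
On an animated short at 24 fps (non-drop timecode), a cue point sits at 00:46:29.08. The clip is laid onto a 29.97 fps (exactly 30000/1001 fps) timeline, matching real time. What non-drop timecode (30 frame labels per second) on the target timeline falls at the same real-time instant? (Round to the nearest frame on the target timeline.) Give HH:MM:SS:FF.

00:46:26:16

Source frame index: (0×3600 + 46×60 + 29) × 24 + 8 = 66944.
Real time: 66944 / (24) = 8368/3 s.
Target frame: (8368/3) × (30000/1001) = 83680000/1001 ≈ 83596.404 → 83596.
At 30 labels/s: frame 83596 → 00:46:26:16.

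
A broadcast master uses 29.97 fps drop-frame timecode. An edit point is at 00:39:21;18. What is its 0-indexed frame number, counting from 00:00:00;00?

70776

Complete 10-minute blocks: 3, each 17982 frames → 53946.
Remaining 9 whole minutes in the current block: 1800 + 8 × 1798 = 16184 frames.
Within the current minute: 21 × 30 + 18 − 2 = 646 (labels ;00/;01 skipped at this minute). Total = 53946 + 16184 + 646 = 70776.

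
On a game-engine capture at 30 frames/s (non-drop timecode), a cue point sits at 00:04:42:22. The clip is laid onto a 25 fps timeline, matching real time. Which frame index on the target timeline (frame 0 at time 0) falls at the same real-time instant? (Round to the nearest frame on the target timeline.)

Source frame index: (0×3600 + 4×60 + 42) × 30 + 22 = 8482.
Real time: 8482 / (30) = 4241/15 s.
Target frame: (4241/15) × (25) = 21205/3 ≈ 7068.333 → 7068.

frame 7068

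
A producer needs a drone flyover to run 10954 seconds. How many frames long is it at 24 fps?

Frames = 10954 × 24 = 262896.

262896 frames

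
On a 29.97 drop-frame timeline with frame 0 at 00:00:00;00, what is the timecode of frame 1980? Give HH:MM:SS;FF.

Each 10-minute DF block holds 10 × 60 × 30 − 9 × 2 = 17982 frames. 1980 ÷ 17982 → 0 full blocks, remainder 1980.
Within the partial block the first minute is 1800 frames and each further minute 1798, so 1 further minute boundary passed. Total skipped labels = 18 × 0 + 2 × 1 = 2.
Non-drop label index = 1980 + 2 = 1982; at 30 labels/s that is 00:01:06:02, i.e. DF 00:01:06;02.

00:01:06;02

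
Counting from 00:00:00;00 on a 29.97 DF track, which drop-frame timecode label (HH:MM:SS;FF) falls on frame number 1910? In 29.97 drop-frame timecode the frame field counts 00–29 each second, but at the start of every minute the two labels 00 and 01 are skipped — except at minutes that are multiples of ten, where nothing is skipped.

00:01:03;22

Ten DF minutes hold 17982 frames, so frame 1910 lies in block 0 (frames 0–17981) with 1910 frames into that block.
The block's first minute is 1800 frames and the rest 1798 each; 1910 frames reaches minute 1, so 0 × 18 + 1 × 2 = 2 labels have been skipped so far.
Adding those back, label number 1910 + 2 = 1912 at 30 labels/s is 63 s + 22 f = 0 h 1 min 3 s frame 22, i.e. 00:01:03;22.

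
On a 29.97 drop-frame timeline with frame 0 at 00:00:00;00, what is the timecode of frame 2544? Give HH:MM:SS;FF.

Each 10-minute DF block holds 10 × 60 × 30 − 9 × 2 = 17982 frames. 2544 ÷ 17982 → 0 full blocks, remainder 2544.
Within the partial block the first minute is 1800 frames and each further minute 1798, so 1 further minute boundary passed. Total skipped labels = 18 × 0 + 2 × 1 = 2.
Non-drop label index = 2544 + 2 = 2546; at 30 labels/s that is 00:01:24:26, i.e. DF 00:01:24;26.

00:01:24;26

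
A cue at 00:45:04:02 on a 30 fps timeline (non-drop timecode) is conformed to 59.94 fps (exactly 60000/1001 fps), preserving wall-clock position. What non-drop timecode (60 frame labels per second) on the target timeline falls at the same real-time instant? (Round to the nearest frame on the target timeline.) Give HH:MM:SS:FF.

Source frame index: (0×3600 + 45×60 + 4) × 30 + 2 = 81122.
Real time: 81122 / (30) = 40561/15 s.
Target frame: (40561/15) × (60000/1001) = 162244000/1001 ≈ 162081.918 → 162082.
At 60 labels/s: frame 162082 → 00:45:01:22.

00:45:01:22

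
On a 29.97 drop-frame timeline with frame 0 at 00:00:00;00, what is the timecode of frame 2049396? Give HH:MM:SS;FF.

18:59:41;18

Ten DF minutes hold 17982 frames, so frame 2049396 lies in block 113 (frames 2031966–2049947) with 17430 frames into that block.
The block's first minute is 1800 frames and the rest 1798 each; 17430 frames reaches minute 9, so 113 × 18 + 9 × 2 = 2052 labels have been skipped so far.
Adding those back, label number 2049396 + 2052 = 2051448 at 30 labels/s is 68381 s + 18 f = 18 h 59 min 41 s frame 18, i.e. 18:59:41;18.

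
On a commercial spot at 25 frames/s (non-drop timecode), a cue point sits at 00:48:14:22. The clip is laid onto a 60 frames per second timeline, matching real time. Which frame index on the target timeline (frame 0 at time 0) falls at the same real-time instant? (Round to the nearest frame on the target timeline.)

Source frame index: (0×3600 + 48×60 + 14) × 25 + 22 = 72372.
Real time: 72372 / (25) = 72372/25 s.
Target frame: (72372/25) × (60) = 868464/5 ≈ 173692.800 → 173693.

frame 173693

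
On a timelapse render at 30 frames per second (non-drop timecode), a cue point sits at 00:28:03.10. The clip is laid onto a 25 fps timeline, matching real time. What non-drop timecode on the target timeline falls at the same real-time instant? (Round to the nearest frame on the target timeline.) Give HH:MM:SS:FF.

Source frame index: (0×3600 + 28×60 + 3) × 30 + 10 = 50500.
Real time: 50500 / (30) = 5050/3 s.
Target frame: (5050/3) × (25) = 126250/3 ≈ 42083.333 → 42083.
At 25 labels/s: frame 42083 → 00:28:03:08.

00:28:03:08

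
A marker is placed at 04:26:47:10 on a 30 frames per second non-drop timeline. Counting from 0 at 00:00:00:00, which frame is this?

Total seconds to the label: (4 × 3600 + 26 × 60 + 47) = 16007.
Frame index = 16007 × 30 + 10 = 480220.

frame 480220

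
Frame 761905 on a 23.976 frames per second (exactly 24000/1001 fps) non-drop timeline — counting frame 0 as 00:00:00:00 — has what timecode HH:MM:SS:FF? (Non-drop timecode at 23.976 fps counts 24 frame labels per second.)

761905 ÷ 24 = 31746 full seconds, remainder 1 frame.
31746 s = 8 h 49 min 6 s.
Timecode: 08:49:06:01.

08:49:06:01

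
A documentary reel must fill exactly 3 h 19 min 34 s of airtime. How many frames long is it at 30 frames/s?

3 h 19 min 34 s = 11974 s.
Frames = 11974 × 30 = 359220.

359220 frames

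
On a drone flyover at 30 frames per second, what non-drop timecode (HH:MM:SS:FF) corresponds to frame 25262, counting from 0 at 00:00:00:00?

25262 ÷ 30 = 842 full seconds, remainder 2 frames.
842 s = 0 h 14 min 2 s.
Timecode: 00:14:02:02.

00:14:02:02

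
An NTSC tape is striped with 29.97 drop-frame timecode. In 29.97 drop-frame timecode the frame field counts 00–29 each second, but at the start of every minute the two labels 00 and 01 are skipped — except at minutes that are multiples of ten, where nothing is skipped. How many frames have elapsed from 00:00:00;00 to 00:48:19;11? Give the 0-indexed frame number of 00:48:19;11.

86893

Complete 10-minute blocks: 4, each 17982 frames → 71928.
Remaining 8 whole minutes in the current block: 1800 + 7 × 1798 = 14386 frames.
Within the current minute: 19 × 30 + 11 − 2 = 579 (labels ;00/;01 skipped at this minute). Total = 71928 + 14386 + 579 = 86893.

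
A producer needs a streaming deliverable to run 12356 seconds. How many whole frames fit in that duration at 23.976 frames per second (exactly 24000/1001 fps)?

Frames = 12356 × 24000/1001 = 296544000/1001 ≈ 296247.7522.
Complete frames: 296247.

296247 frames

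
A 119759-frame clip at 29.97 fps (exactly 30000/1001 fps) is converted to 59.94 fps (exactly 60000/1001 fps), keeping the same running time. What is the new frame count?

Target frames = source frames × (target rate / source rate) = 119759 × (60000/1001)/(30000/1001) = 119759 × 2 = 239518.

239518 frames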